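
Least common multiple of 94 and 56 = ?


GCD(94, 56) = 2
LCM = 94*56/2 = 5264/2 = 2632

LCM = 2632


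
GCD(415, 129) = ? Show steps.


415 = 3 * 129 + 28
129 = 4 * 28 + 17
28 = 1 * 17 + 11
17 = 1 * 11 + 6
11 = 1 * 6 + 5
6 = 1 * 5 + 1
5 = 5 * 1 + 0
GCD = 1


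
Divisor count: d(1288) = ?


1288 = 2^3 × 7^1 × 23^1
d(1288) = (3+1) × (1+1) × (1+1) = 16

16 divisors


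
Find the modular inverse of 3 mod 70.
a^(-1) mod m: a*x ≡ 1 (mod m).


Use the extended Euclidean algorithm on (70, 3); each row r = 70*s + 3*t:
r=70, s=1, t=0
r=3, s=0, t=1
q=23: r=1, s=1, t=-23   [70*(1) + 3*(-23) = 1]
q=3: r=0, s=-3, t=70   [70*(-3) + 3*(70) = 0]
GCD = 1 with t = -23, so 3*(-23) ≡ 1 (mod 70)
Inverse = -23 mod 70 = 47
Check: 3 * 47 = 141 ≡ 1 (mod 70)

3^(-1) ≡ 47 (mod 70)


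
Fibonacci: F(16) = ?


Sequence: 1, 1, 2, 3, 5, 8, 13, 21, 34, 55, 89, 144, 233, 377, 610, 987
F(16) = 987


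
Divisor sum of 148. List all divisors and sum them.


Divisors of 148: 1, 2, 4, 37, 74, 148
Sum = 1 + 2 + 4 + 37 + 74 + 148 = 266

σ(148) = 266


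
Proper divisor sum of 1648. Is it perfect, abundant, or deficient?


Proper divisors: 1, 2, 4, 8, 16, 103, 206, 412, 824
Sum = 1 + 2 + 4 + 8 + 16 + 103 + 206 + 412 + 824 = 1576
1576 < 1648 → deficient

s(1648) = 1576 (deficient)


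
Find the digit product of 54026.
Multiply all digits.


5 × 4 × 0 × 2 × 6 = 0


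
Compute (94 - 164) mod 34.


94 - 164 = -70
-70 mod 34 = 32


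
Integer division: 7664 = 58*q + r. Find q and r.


7664 = 58 * 132 + 8
Check: 7656 + 8 = 7664

q = 132, r = 8


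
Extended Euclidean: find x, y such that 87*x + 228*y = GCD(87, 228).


Tabular extended Euclidean (each row: r = 87*s + 228*t):
r=87, s=1, t=0
r=228, s=0, t=1
q=0: r=87, s=1, t=0   [87*(1) + 228*(0) = 87]
q=2: r=54, s=-2, t=1   [87*(-2) + 228*(1) = 54]
q=1: r=33, s=3, t=-1   [87*(3) + 228*(-1) = 33]
q=1: r=21, s=-5, t=2   [87*(-5) + 228*(2) = 21]
q=1: r=12, s=8, t=-3   [87*(8) + 228*(-3) = 12]
q=1: r=9, s=-13, t=5   [87*(-13) + 228*(5) = 9]
q=1: r=3, s=21, t=-8   [87*(21) + 228*(-8) = 3]
q=3: r=0, s=-76, t=29   [87*(-76) + 228*(29) = 0]
GCD = 3; from the row with r=3: x=21, y=-8
Check: 87*(21) + 228*(-8) = 1827 - 1824 = 3

GCD = 3, x = 21, y = -8


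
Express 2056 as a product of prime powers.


2056 / 2 = 1028
1028 / 2 = 514
514 / 2 = 257
257 / 257 = 1
2056 = 2^3 × 257


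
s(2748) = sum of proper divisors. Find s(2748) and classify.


Proper divisors: 1, 2, 3, 4, 6, 12, 229, 458, 687, 916, 1374
Sum = 1 + 2 + 3 + 4 + 6 + 12 + 229 + 458 + 687 + 916 + 1374 = 3692
3692 > 2748 → abundant

s(2748) = 3692 (abundant)


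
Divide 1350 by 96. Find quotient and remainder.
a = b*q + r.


1350 = 96 * 14 + 6
Check: 1344 + 6 = 1350

q = 14, r = 6


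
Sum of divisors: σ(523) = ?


Divisors of 523: 1, 523
Sum = 1 + 523 = 524

σ(523) = 524


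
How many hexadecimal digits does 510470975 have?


510470975 in base 16 = 1E6D2B3F
Number of digits = 8

8 digits (base 16)


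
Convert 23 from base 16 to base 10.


23 (base 16) = 35 (decimal)
35 (decimal) = 35 (base 10)


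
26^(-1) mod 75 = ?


Use the extended Euclidean algorithm on (75, 26); each row r = 75*s + 26*t:
r=75, s=1, t=0
r=26, s=0, t=1
q=2: r=23, s=1, t=-2   [75*(1) + 26*(-2) = 23]
q=1: r=3, s=-1, t=3   [75*(-1) + 26*(3) = 3]
q=7: r=2, s=8, t=-23   [75*(8) + 26*(-23) = 2]
q=1: r=1, s=-9, t=26   [75*(-9) + 26*(26) = 1]
q=2: r=0, s=26, t=-75   [75*(26) + 26*(-75) = 0]
GCD = 1 with t = 26, so 26*(26) ≡ 1 (mod 75)
Inverse = 26 mod 75 = 26
Check: 26 * 26 = 676 ≡ 1 (mod 75)

26^(-1) ≡ 26 (mod 75)


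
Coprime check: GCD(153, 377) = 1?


Euclidean algorithm:
377 = 2 * 153 + 71
153 = 2 * 71 + 11
71 = 6 * 11 + 5
11 = 2 * 5 + 1
5 = 5 * 1 + 0
GCD(153, 377) = 1

Yes, coprime (GCD = 1)


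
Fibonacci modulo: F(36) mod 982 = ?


F(k) mod 982 for k=1..36:
1, 1, 2, 3, 5, 8, 13, 21, 34, 55, 89, 144, 233, 377, 610, 5, 615, 620, 253, 873, 144, 35, 179, 214, 393, 607, 18, 625, 643, 286, 929, 233, 180, 413, 593, 24
F(36) mod 982 = 24


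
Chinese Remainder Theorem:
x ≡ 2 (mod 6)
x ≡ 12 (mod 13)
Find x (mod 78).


M = 6*13 = 78
M1 = M/6 = 13, M2 = M/13 = 6
M1^(-1) mod 6 = 1, M2^(-1) mod 13 = 11
x = 2*13*1 + 12*6*11 = 818
818 mod 78 = 38
Check: 38 mod 6 = 2 ✓, 38 mod 13 = 12 ✓

x ≡ 38 (mod 78)


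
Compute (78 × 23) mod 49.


78 × 23 = 1794
1794 mod 49 = 30


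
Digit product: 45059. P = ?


4 × 5 × 0 × 5 × 9 = 0


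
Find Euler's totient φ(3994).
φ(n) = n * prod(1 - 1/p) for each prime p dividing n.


3994 = 2 × 1997
Prime factors: 2, 1997
φ(3994) = 3994 × (1-1/2) × (1-1/1997)
= 3994 × 1/2 × 1996/1997 = 1996

φ(3994) = 1996


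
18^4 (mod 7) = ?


18^1 mod 7 = 4
18^2 mod 7 = 2
18^3 mod 7 = 1
18^4 mod 7 = 4


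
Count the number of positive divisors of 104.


104 = 2^3 × 13^1
d(104) = (3+1) × (1+1) = 8

8 divisors


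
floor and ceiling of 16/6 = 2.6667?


16/6 = 2.6667
floor = 2
ceil = 3

floor = 2, ceil = 3


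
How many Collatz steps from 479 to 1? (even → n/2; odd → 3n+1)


479 → 1438 → 719 → 2158 → 1079 → 3238 → 1619 → 4858 → 2429 → 7288 → 3644 → 1822 → 911 → 2734 → 1367 → 4102 → 2051 → 6154 → 3077 → 9232 → 4616 → 2308 → 1154 → 577 → 1732 → 866 → 433 → 1300 → 650 → 325 → 976 → 488 → 244 → 122 → 61 → 184 → 92 → 46 → 23 → 70 → 35 → 106 → 53 → 160 → 80 → 40 → 20 → 10 → 5 → 16 → 8 → 4 → 2 → 1
Total steps = 53

53 steps


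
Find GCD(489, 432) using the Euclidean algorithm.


489 = 1 * 432 + 57
432 = 7 * 57 + 33
57 = 1 * 33 + 24
33 = 1 * 24 + 9
24 = 2 * 9 + 6
9 = 1 * 6 + 3
6 = 2 * 3 + 0
GCD = 3


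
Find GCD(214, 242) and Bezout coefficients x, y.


Tabular extended Euclidean (each row: r = 214*s + 242*t):
r=214, s=1, t=0
r=242, s=0, t=1
q=0: r=214, s=1, t=0   [214*(1) + 242*(0) = 214]
q=1: r=28, s=-1, t=1   [214*(-1) + 242*(1) = 28]
q=7: r=18, s=8, t=-7   [214*(8) + 242*(-7) = 18]
q=1: r=10, s=-9, t=8   [214*(-9) + 242*(8) = 10]
q=1: r=8, s=17, t=-15   [214*(17) + 242*(-15) = 8]
q=1: r=2, s=-26, t=23   [214*(-26) + 242*(23) = 2]
q=4: r=0, s=121, t=-107   [214*(121) + 242*(-107) = 0]
GCD = 2; from the row with r=2: x=-26, y=23
Check: 214*(-26) + 242*(23) = -5564 + 5566 = 2

GCD = 2, x = -26, y = 23


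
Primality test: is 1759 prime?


Check divisors up to sqrt(1759) = 41.9404
No divisors found.
1759 is prime.

Yes, 1759 is prime


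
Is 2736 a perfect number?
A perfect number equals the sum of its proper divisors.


Proper divisors of 2736: 1, 2, 3, 4, 6, 8, 9, 12, 16, 18, 19, 24, 36, 38, 48, 57, 72, 76, 114, 144, 152, 171, 228, 304, 342, 456, 684, 912, 1368
Sum = 1 + 2 + 3 + 4 + 6 + 8 + 9 + 12 + 16 + 18 + 19 + 24 + 36 + 38 + 48 + 57 + 72 + 76 + 114 + 144 + 152 + 171 + 228 + 304 + 342 + 456 + 684 + 912 + 1368 = 5324

No, 2736 is not perfect (5324 ≠ 2736)


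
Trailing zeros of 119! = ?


floor(119/5) = 23
floor(119/25) = 4
Total = 27

27 trailing zeros


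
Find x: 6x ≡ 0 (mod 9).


GCD(6, 9) = 3 divides 0
Divide: 2x ≡ 0 (mod 3)
x ≡ 0 (mod 3)


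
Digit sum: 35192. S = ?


3 + 5 + 1 + 9 + 2 = 20


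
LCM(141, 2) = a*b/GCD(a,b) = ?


GCD(141, 2) = 1
LCM = 141*2/1 = 282/1 = 282

LCM = 282


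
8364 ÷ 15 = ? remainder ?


8364 = 15 * 557 + 9
Check: 8355 + 9 = 8364

q = 557, r = 9


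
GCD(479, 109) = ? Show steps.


479 = 4 * 109 + 43
109 = 2 * 43 + 23
43 = 1 * 23 + 20
23 = 1 * 20 + 3
20 = 6 * 3 + 2
3 = 1 * 2 + 1
2 = 2 * 1 + 0
GCD = 1


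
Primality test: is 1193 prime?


Check divisors up to sqrt(1193) = 34.5398
No divisors found.
1193 is prime.

Yes, 1193 is prime


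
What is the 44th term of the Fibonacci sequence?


Sequence: 1, 1, 2, 3, 5, 8, 13, 21, 34, 55, 89, 144, 233, 377, 610, 987, 1597, 2584, 4181, 6765, 10946, 17711, 28657, 46368, 75025, 121393, 196418, 317811, 514229, 832040, 1346269, 2178309, 3524578, 5702887, 9227465, 14930352, 24157817, 39088169, 63245986, 102334155, 165580141, 267914296, 433494437, 701408733
F(44) = 701408733


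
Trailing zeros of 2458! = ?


floor(2458/5) = 491
floor(2458/25) = 98
floor(2458/125) = 19
floor(2458/625) = 3
Total = 611

611 trailing zeros


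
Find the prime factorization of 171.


171 / 3 = 57
57 / 3 = 19
19 / 19 = 1
171 = 3^2 × 19


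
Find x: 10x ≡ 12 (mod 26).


GCD(10, 26) = 2 divides 12
Divide: 5x ≡ 6 (mod 13)
x ≡ 9 (mod 13)


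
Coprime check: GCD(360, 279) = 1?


Euclidean algorithm:
360 = 1 * 279 + 81
279 = 3 * 81 + 36
81 = 2 * 36 + 9
36 = 4 * 9 + 0
GCD(360, 279) = 9

No, not coprime (GCD = 9)


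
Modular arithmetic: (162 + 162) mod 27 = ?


162 + 162 = 324
324 mod 27 = 0


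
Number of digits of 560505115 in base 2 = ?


560505115 in base 2 = 100001011010001010000100011011
Number of digits = 30

30 digits (base 2)


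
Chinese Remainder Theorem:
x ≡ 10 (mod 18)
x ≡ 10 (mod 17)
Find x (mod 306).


M = 18*17 = 306
M1 = M/18 = 17, M2 = M/17 = 18
M1^(-1) mod 18 = 17, M2^(-1) mod 17 = 1
x = 10*17*17 + 10*18*1 = 3070
3070 mod 306 = 10
Check: 10 mod 18 = 10 ✓, 10 mod 17 = 10 ✓

x ≡ 10 (mod 306)


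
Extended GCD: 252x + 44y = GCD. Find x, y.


Tabular extended Euclidean (each row: r = 252*s + 44*t):
r=252, s=1, t=0
r=44, s=0, t=1
q=5: r=32, s=1, t=-5   [252*(1) + 44*(-5) = 32]
q=1: r=12, s=-1, t=6   [252*(-1) + 44*(6) = 12]
q=2: r=8, s=3, t=-17   [252*(3) + 44*(-17) = 8]
q=1: r=4, s=-4, t=23   [252*(-4) + 44*(23) = 4]
q=2: r=0, s=11, t=-63   [252*(11) + 44*(-63) = 0]
GCD = 4; from the row with r=4: x=-4, y=23
Check: 252*(-4) + 44*(23) = -1008 + 1012 = 4

GCD = 4, x = -4, y = 23


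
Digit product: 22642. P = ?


2 × 2 × 6 × 4 × 2 = 192


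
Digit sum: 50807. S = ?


5 + 0 + 8 + 0 + 7 = 20


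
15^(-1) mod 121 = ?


Use the extended Euclidean algorithm on (121, 15); each row r = 121*s + 15*t:
r=121, s=1, t=0
r=15, s=0, t=1
q=8: r=1, s=1, t=-8   [121*(1) + 15*(-8) = 1]
q=15: r=0, s=-15, t=121   [121*(-15) + 15*(121) = 0]
GCD = 1 with t = -8, so 15*(-8) ≡ 1 (mod 121)
Inverse = -8 mod 121 = 113
Check: 15 * 113 = 1695 ≡ 1 (mod 121)

15^(-1) ≡ 113 (mod 121)


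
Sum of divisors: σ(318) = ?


Divisors of 318: 1, 2, 3, 6, 53, 106, 159, 318
Sum = 1 + 2 + 3 + 6 + 53 + 106 + 159 + 318 = 648

σ(318) = 648


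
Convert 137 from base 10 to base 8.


137 (base 10) = 137 (decimal)
137 (decimal) = 211 (base 8)


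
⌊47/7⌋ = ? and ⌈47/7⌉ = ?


47/7 = 6.7143
floor = 6
ceil = 7

floor = 6, ceil = 7


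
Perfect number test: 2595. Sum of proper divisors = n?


Proper divisors of 2595: 1, 3, 5, 15, 173, 519, 865
Sum = 1 + 3 + 5 + 15 + 173 + 519 + 865 = 1581

No, 2595 is not perfect (1581 ≠ 2595)


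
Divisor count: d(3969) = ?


3969 = 3^4 × 7^2
d(3969) = (4+1) × (2+1) = 15

15 divisors


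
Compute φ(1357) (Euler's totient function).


1357 = 23 × 59
Prime factors: 23, 59
φ(1357) = 1357 × (1-1/23) × (1-1/59)
= 1357 × 22/23 × 58/59 = 1276

φ(1357) = 1276


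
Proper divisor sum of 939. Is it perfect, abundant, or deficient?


Proper divisors: 1, 3, 313
Sum = 1 + 3 + 313 = 317
317 < 939 → deficient

s(939) = 317 (deficient)


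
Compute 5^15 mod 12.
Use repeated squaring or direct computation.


5^1 mod 12 = 5
5^2 mod 12 = 1
5^3 mod 12 = 5
5^4 mod 12 = 1
5^5 mod 12 = 5
5^6 mod 12 = 1
5^7 mod 12 = 5
5^8 mod 12 = 1
5^9 mod 12 = 5
5^10 mod 12 = 1
5^11 mod 12 = 5
5^12 mod 12 = 1
5^13 mod 12 = 5
5^14 mod 12 = 1
5^15 mod 12 = 5


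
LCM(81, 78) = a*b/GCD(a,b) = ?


GCD(81, 78) = 3
LCM = 81*78/3 = 6318/3 = 2106

LCM = 2106


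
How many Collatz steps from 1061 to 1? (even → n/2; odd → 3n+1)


1061 → 3184 → 1592 → 796 → 398 → 199 → 598 → 299 → 898 → 449 → 1348 → 674 → 337 → 1012 → 506 → 253 → 760 → 380 → 190 → 95 → 286 → 143 → 430 → 215 → 646 → 323 → 970 → 485 → 1456 → 728 → 364 → 182 → 91 → 274 → 137 → 412 → 206 → 103 → 310 → 155 → 466 → 233 → 700 → 350 → 175 → 526 → 263 → 790 → 395 → 1186 → 593 → 1780 → 890 → 445 → 1336 → 668 → 334 → 167 → 502 → 251 → 754 → 377 → 1132 → 566 → 283 → 850 → 425 → 1276 → 638 → 319 → 958 → 479 → 1438 → 719 → 2158 → 1079 → 3238 → 1619 → 4858 → 2429 → 7288 → 3644 → 1822 → 911 → 2734 → 1367 → 4102 → 2051 → 6154 → 3077 → 9232 → 4616 → 2308 → 1154 → 577 → 1732 → 866 → 433 → 1300 → 650 → 325 → 976 → 488 → 244 → 122 → 61 → 184 → 92 → 46 → 23 → 70 → 35 → 106 → 53 → 160 → 80 → 40 → 20 → 10 → 5 → 16 → 8 → 4 → 2 → 1
Total steps = 124

124 steps


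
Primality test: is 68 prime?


68 / 2 = 34 (exact division)
68 is NOT prime.

No, 68 is not prime


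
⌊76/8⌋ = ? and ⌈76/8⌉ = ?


76/8 = 9.5000
floor = 9
ceil = 10

floor = 9, ceil = 10


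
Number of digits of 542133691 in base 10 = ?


542133691 has 9 digits in base 10
floor(log10(542133691)) + 1 = floor(8.7341) + 1 = 9

9 digits (base 10)


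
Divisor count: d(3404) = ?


3404 = 2^2 × 23^1 × 37^1
d(3404) = (2+1) × (1+1) × (1+1) = 12

12 divisors


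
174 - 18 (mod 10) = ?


174 - 18 = 156
156 mod 10 = 6


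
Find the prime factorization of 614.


614 / 2 = 307
307 / 307 = 1
614 = 2 × 307


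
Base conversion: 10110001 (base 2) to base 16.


10110001 (base 2) = 177 (decimal)
177 (decimal) = B1 (base 16)


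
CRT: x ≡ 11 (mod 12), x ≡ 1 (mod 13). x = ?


M = 12*13 = 156
M1 = M/12 = 13, M2 = M/13 = 12
M1^(-1) mod 12 = 1, M2^(-1) mod 13 = 12
x = 11*13*1 + 1*12*12 = 287
287 mod 156 = 131
Check: 131 mod 12 = 11 ✓, 131 mod 13 = 1 ✓

x ≡ 131 (mod 156)


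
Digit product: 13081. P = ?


1 × 3 × 0 × 8 × 1 = 0


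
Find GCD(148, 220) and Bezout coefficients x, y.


Tabular extended Euclidean (each row: r = 148*s + 220*t):
r=148, s=1, t=0
r=220, s=0, t=1
q=0: r=148, s=1, t=0   [148*(1) + 220*(0) = 148]
q=1: r=72, s=-1, t=1   [148*(-1) + 220*(1) = 72]
q=2: r=4, s=3, t=-2   [148*(3) + 220*(-2) = 4]
q=18: r=0, s=-55, t=37   [148*(-55) + 220*(37) = 0]
GCD = 4; from the row with r=4: x=3, y=-2
Check: 148*(3) + 220*(-2) = 444 - 440 = 4

GCD = 4, x = 3, y = -2


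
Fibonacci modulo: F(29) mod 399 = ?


F(k) mod 399 for k=1..29:
1, 1, 2, 3, 5, 8, 13, 21, 34, 55, 89, 144, 233, 377, 211, 189, 1, 190, 191, 381, 173, 155, 328, 84, 13, 97, 110, 207, 317
F(29) mod 399 = 317


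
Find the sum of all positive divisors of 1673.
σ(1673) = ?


Divisors of 1673: 1, 7, 239, 1673
Sum = 1 + 7 + 239 + 1673 = 1920

σ(1673) = 1920


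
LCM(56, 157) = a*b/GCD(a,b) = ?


GCD(56, 157) = 1
LCM = 56*157/1 = 8792/1 = 8792

LCM = 8792


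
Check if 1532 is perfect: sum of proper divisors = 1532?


Proper divisors of 1532: 1, 2, 4, 383, 766
Sum = 1 + 2 + 4 + 383 + 766 = 1156

No, 1532 is not perfect (1156 ≠ 1532)


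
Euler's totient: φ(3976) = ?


3976 = 2^3 × 7 × 71
Prime factors: 2, 7, 71
φ(3976) = 3976 × (1-1/2) × (1-1/7) × (1-1/71)
= 3976 × 1/2 × 6/7 × 70/71 = 1680

φ(3976) = 1680


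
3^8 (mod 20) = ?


3^1 mod 20 = 3
3^2 mod 20 = 9
3^3 mod 20 = 7
3^4 mod 20 = 1
3^5 mod 20 = 3
3^6 mod 20 = 9
3^7 mod 20 = 7
3^8 mod 20 = 1


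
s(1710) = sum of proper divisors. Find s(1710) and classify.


Proper divisors: 1, 2, 3, 5, 6, 9, 10, 15, 18, 19, 30, 38, 45, 57, 90, 95, 114, 171, 190, 285, 342, 570, 855
Sum = 1 + 2 + 3 + 5 + 6 + 9 + 10 + 15 + 18 + 19 + 30 + 38 + 45 + 57 + 90 + 95 + 114 + 171 + 190 + 285 + 342 + 570 + 855 = 2970
2970 > 1710 → abundant

s(1710) = 2970 (abundant)


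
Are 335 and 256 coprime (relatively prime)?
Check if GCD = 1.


Euclidean algorithm:
335 = 1 * 256 + 79
256 = 3 * 79 + 19
79 = 4 * 19 + 3
19 = 6 * 3 + 1
3 = 3 * 1 + 0
GCD(335, 256) = 1

Yes, coprime (GCD = 1)


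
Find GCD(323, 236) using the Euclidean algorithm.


323 = 1 * 236 + 87
236 = 2 * 87 + 62
87 = 1 * 62 + 25
62 = 2 * 25 + 12
25 = 2 * 12 + 1
12 = 12 * 1 + 0
GCD = 1


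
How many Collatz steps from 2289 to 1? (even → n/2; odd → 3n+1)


2289 → 6868 → 3434 → 1717 → 5152 → 2576 → 1288 → 644 → 322 → 161 → 484 → 242 → 121 → 364 → 182 → 91 → 274 → 137 → 412 → 206 → 103 → 310 → 155 → 466 → 233 → 700 → 350 → 175 → 526 → 263 → 790 → 395 → 1186 → 593 → 1780 → 890 → 445 → 1336 → 668 → 334 → 167 → 502 → 251 → 754 → 377 → 1132 → 566 → 283 → 850 → 425 → 1276 → 638 → 319 → 958 → 479 → 1438 → 719 → 2158 → 1079 → 3238 → 1619 → 4858 → 2429 → 7288 → 3644 → 1822 → 911 → 2734 → 1367 → 4102 → 2051 → 6154 → 3077 → 9232 → 4616 → 2308 → 1154 → 577 → 1732 → 866 → 433 → 1300 → 650 → 325 → 976 → 488 → 244 → 122 → 61 → 184 → 92 → 46 → 23 → 70 → 35 → 106 → 53 → 160 → 80 → 40 → 20 → 10 → 5 → 16 → 8 → 4 → 2 → 1
Total steps = 107

107 steps


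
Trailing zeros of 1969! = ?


floor(1969/5) = 393
floor(1969/25) = 78
floor(1969/125) = 15
floor(1969/625) = 3
Total = 489

489 trailing zeros


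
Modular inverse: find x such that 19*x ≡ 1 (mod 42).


Use the extended Euclidean algorithm on (42, 19); each row r = 42*s + 19*t:
r=42, s=1, t=0
r=19, s=0, t=1
q=2: r=4, s=1, t=-2   [42*(1) + 19*(-2) = 4]
q=4: r=3, s=-4, t=9   [42*(-4) + 19*(9) = 3]
q=1: r=1, s=5, t=-11   [42*(5) + 19*(-11) = 1]
q=3: r=0, s=-19, t=42   [42*(-19) + 19*(42) = 0]
GCD = 1 with t = -11, so 19*(-11) ≡ 1 (mod 42)
Inverse = -11 mod 42 = 31
Check: 19 * 31 = 589 ≡ 1 (mod 42)

19^(-1) ≡ 31 (mod 42)


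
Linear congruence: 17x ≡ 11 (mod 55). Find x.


GCD(17, 55) = 1, unique solution
a^(-1) mod 55 = 13
x = 13 * 11 mod 55 = 33

x ≡ 33 (mod 55)


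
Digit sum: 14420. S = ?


1 + 4 + 4 + 2 + 0 = 11


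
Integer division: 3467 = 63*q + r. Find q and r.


3467 = 63 * 55 + 2
Check: 3465 + 2 = 3467

q = 55, r = 2


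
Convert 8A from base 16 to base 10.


8A (base 16) = 138 (decimal)
138 (decimal) = 138 (base 10)


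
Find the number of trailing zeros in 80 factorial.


floor(80/5) = 16
floor(80/25) = 3
Total = 19

19 trailing zeros


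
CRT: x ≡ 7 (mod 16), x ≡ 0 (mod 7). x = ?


M = 16*7 = 112
M1 = M/16 = 7, M2 = M/7 = 16
M1^(-1) mod 16 = 7, M2^(-1) mod 7 = 4
x = 7*7*7 + 0*16*4 = 343
343 mod 112 = 7
Check: 7 mod 16 = 7 ✓, 7 mod 7 = 0 ✓

x ≡ 7 (mod 112)


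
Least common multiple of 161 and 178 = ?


GCD(161, 178) = 1
LCM = 161*178/1 = 28658/1 = 28658

LCM = 28658


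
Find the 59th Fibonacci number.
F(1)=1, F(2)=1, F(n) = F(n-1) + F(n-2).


Sequence: 1, 1, 2, 3, 5, 8, 13, 21, 34, 55, 89, 144, 233, 377, 610, 987, 1597, 2584, 4181, 6765, 10946, 17711, 28657, 46368, 75025, 121393, 196418, 317811, 514229, 832040, 1346269, 2178309, 3524578, 5702887, 9227465, 14930352, 24157817, 39088169, 63245986, 102334155, 165580141, 267914296, 433494437, 701408733, 1134903170, 1836311903, 2971215073, 4807526976, 7778742049, 12586269025, 20365011074, 32951280099, 53316291173, 86267571272, 139583862445, 225851433717, 365435296162, 591286729879, 956722026041
F(59) = 956722026041


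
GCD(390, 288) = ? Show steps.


390 = 1 * 288 + 102
288 = 2 * 102 + 84
102 = 1 * 84 + 18
84 = 4 * 18 + 12
18 = 1 * 12 + 6
12 = 2 * 6 + 0
GCD = 6


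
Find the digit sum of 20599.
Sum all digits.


2 + 0 + 5 + 9 + 9 = 25


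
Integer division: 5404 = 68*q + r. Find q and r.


5404 = 68 * 79 + 32
Check: 5372 + 32 = 5404

q = 79, r = 32


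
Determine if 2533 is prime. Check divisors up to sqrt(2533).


2533 / 17 = 149 (exact division)
2533 is NOT prime.

No, 2533 is not prime


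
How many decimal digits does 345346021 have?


345346021 has 9 digits in base 10
floor(log10(345346021)) + 1 = floor(8.5383) + 1 = 9

9 digits (base 10)


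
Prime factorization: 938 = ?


938 / 2 = 469
469 / 7 = 67
67 / 67 = 1
938 = 2 × 7 × 67


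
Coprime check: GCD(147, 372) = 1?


Euclidean algorithm:
372 = 2 * 147 + 78
147 = 1 * 78 + 69
78 = 1 * 69 + 9
69 = 7 * 9 + 6
9 = 1 * 6 + 3
6 = 2 * 3 + 0
GCD(147, 372) = 3

No, not coprime (GCD = 3)


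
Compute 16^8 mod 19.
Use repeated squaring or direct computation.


16^1 mod 19 = 16
16^2 mod 19 = 9
16^3 mod 19 = 11
16^4 mod 19 = 5
16^5 mod 19 = 4
16^6 mod 19 = 7
16^7 mod 19 = 17
16^8 mod 19 = 6


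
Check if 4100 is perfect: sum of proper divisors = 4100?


Proper divisors of 4100: 1, 2, 4, 5, 10, 20, 25, 41, 50, 82, 100, 164, 205, 410, 820, 1025, 2050
Sum = 1 + 2 + 4 + 5 + 10 + 20 + 25 + 41 + 50 + 82 + 100 + 164 + 205 + 410 + 820 + 1025 + 2050 = 5014

No, 4100 is not perfect (5014 ≠ 4100)


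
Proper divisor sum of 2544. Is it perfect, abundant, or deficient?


Proper divisors: 1, 2, 3, 4, 6, 8, 12, 16, 24, 48, 53, 106, 159, 212, 318, 424, 636, 848, 1272
Sum = 1 + 2 + 3 + 4 + 6 + 8 + 12 + 16 + 24 + 48 + 53 + 106 + 159 + 212 + 318 + 424 + 636 + 848 + 1272 = 4152
4152 > 2544 → abundant

s(2544) = 4152 (abundant)


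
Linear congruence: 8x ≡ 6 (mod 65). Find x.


GCD(8, 65) = 1, unique solution
a^(-1) mod 65 = 57
x = 57 * 6 mod 65 = 17

x ≡ 17 (mod 65)


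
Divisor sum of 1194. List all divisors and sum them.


Divisors of 1194: 1, 2, 3, 6, 199, 398, 597, 1194
Sum = 1 + 2 + 3 + 6 + 199 + 398 + 597 + 1194 = 2400

σ(1194) = 2400


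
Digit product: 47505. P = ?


4 × 7 × 5 × 0 × 5 = 0


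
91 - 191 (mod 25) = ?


91 - 191 = -100
-100 mod 25 = 0


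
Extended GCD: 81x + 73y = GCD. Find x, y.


Tabular extended Euclidean (each row: r = 81*s + 73*t):
r=81, s=1, t=0
r=73, s=0, t=1
q=1: r=8, s=1, t=-1   [81*(1) + 73*(-1) = 8]
q=9: r=1, s=-9, t=10   [81*(-9) + 73*(10) = 1]
q=8: r=0, s=73, t=-81   [81*(73) + 73*(-81) = 0]
GCD = 1; from the row with r=1: x=-9, y=10
Check: 81*(-9) + 73*(10) = -729 + 730 = 1

GCD = 1, x = -9, y = 10


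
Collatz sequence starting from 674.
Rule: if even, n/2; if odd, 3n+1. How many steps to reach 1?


674 → 337 → 1012 → 506 → 253 → 760 → 380 → 190 → 95 → 286 → 143 → 430 → 215 → 646 → 323 → 970 → 485 → 1456 → 728 → 364 → 182 → 91 → 274 → 137 → 412 → 206 → 103 → 310 → 155 → 466 → 233 → 700 → 350 → 175 → 526 → 263 → 790 → 395 → 1186 → 593 → 1780 → 890 → 445 → 1336 → 668 → 334 → 167 → 502 → 251 → 754 → 377 → 1132 → 566 → 283 → 850 → 425 → 1276 → 638 → 319 → 958 → 479 → 1438 → 719 → 2158 → 1079 → 3238 → 1619 → 4858 → 2429 → 7288 → 3644 → 1822 → 911 → 2734 → 1367 → 4102 → 2051 → 6154 → 3077 → 9232 → 4616 → 2308 → 1154 → 577 → 1732 → 866 → 433 → 1300 → 650 → 325 → 976 → 488 → 244 → 122 → 61 → 184 → 92 → 46 → 23 → 70 → 35 → 106 → 53 → 160 → 80 → 40 → 20 → 10 → 5 → 16 → 8 → 4 → 2 → 1
Total steps = 113

113 steps


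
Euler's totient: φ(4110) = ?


4110 = 2 × 3 × 5 × 137
Prime factors: 2, 3, 5, 137
φ(4110) = 4110 × (1-1/2) × (1-1/3) × (1-1/5) × (1-1/137)
= 4110 × 1/2 × 2/3 × 4/5 × 136/137 = 1088

φ(4110) = 1088


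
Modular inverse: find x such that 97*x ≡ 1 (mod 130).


Use the extended Euclidean algorithm on (130, 97); each row r = 130*s + 97*t:
r=130, s=1, t=0
r=97, s=0, t=1
q=1: r=33, s=1, t=-1   [130*(1) + 97*(-1) = 33]
q=2: r=31, s=-2, t=3   [130*(-2) + 97*(3) = 31]
q=1: r=2, s=3, t=-4   [130*(3) + 97*(-4) = 2]
q=15: r=1, s=-47, t=63   [130*(-47) + 97*(63) = 1]
q=2: r=0, s=97, t=-130   [130*(97) + 97*(-130) = 0]
GCD = 1 with t = 63, so 97*(63) ≡ 1 (mod 130)
Inverse = 63 mod 130 = 63
Check: 97 * 63 = 6111 ≡ 1 (mod 130)

97^(-1) ≡ 63 (mod 130)


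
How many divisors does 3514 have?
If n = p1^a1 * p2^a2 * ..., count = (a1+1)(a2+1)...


3514 = 2^1 × 7^1 × 251^1
d(3514) = (1+1) × (1+1) × (1+1) = 8

8 divisors


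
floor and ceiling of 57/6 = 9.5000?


57/6 = 9.5000
floor = 9
ceil = 10

floor = 9, ceil = 10


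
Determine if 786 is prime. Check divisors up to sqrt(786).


786 / 2 = 393 (exact division)
786 is NOT prime.

No, 786 is not prime


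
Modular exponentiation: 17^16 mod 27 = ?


17^1 mod 27 = 17
17^2 mod 27 = 19
17^3 mod 27 = 26
17^4 mod 27 = 10
17^5 mod 27 = 8
17^6 mod 27 = 1
17^7 mod 27 = 17
17^8 mod 27 = 19
17^9 mod 27 = 26
17^10 mod 27 = 10
17^11 mod 27 = 8
17^12 mod 27 = 1
17^13 mod 27 = 17
17^14 mod 27 = 19
17^15 mod 27 = 26
17^16 mod 27 = 10


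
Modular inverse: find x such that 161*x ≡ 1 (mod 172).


Use the extended Euclidean algorithm on (172, 161); each row r = 172*s + 161*t:
r=172, s=1, t=0
r=161, s=0, t=1
q=1: r=11, s=1, t=-1   [172*(1) + 161*(-1) = 11]
q=14: r=7, s=-14, t=15   [172*(-14) + 161*(15) = 7]
q=1: r=4, s=15, t=-16   [172*(15) + 161*(-16) = 4]
q=1: r=3, s=-29, t=31   [172*(-29) + 161*(31) = 3]
q=1: r=1, s=44, t=-47   [172*(44) + 161*(-47) = 1]
q=3: r=0, s=-161, t=172   [172*(-161) + 161*(172) = 0]
GCD = 1 with t = -47, so 161*(-47) ≡ 1 (mod 172)
Inverse = -47 mod 172 = 125
Check: 161 * 125 = 20125 ≡ 1 (mod 172)

161^(-1) ≡ 125 (mod 172)


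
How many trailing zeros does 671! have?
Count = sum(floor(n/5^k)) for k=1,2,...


floor(671/5) = 134
floor(671/25) = 26
floor(671/125) = 5
floor(671/625) = 1
Total = 166

166 trailing zeros


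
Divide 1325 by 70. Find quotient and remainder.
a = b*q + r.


1325 = 70 * 18 + 65
Check: 1260 + 65 = 1325

q = 18, r = 65


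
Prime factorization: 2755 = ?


2755 / 5 = 551
551 / 19 = 29
29 / 29 = 1
2755 = 5 × 19 × 29


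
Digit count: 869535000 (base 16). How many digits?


869535000 in base 16 = 33D40D18
Number of digits = 8

8 digits (base 16)


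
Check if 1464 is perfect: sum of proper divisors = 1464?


Proper divisors of 1464: 1, 2, 3, 4, 6, 8, 12, 24, 61, 122, 183, 244, 366, 488, 732
Sum = 1 + 2 + 3 + 4 + 6 + 8 + 12 + 24 + 61 + 122 + 183 + 244 + 366 + 488 + 732 = 2256

No, 1464 is not perfect (2256 ≠ 1464)


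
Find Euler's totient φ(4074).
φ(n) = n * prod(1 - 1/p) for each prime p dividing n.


4074 = 2 × 3 × 7 × 97
Prime factors: 2, 3, 7, 97
φ(4074) = 4074 × (1-1/2) × (1-1/3) × (1-1/7) × (1-1/97)
= 4074 × 1/2 × 2/3 × 6/7 × 96/97 = 1152

φ(4074) = 1152


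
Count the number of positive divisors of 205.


205 = 5^1 × 41^1
d(205) = (1+1) × (1+1) = 4

4 divisors


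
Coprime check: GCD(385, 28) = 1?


Euclidean algorithm:
385 = 13 * 28 + 21
28 = 1 * 21 + 7
21 = 3 * 7 + 0
GCD(385, 28) = 7

No, not coprime (GCD = 7)


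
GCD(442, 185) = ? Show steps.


442 = 2 * 185 + 72
185 = 2 * 72 + 41
72 = 1 * 41 + 31
41 = 1 * 31 + 10
31 = 3 * 10 + 1
10 = 10 * 1 + 0
GCD = 1


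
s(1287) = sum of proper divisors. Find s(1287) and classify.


Proper divisors: 1, 3, 9, 11, 13, 33, 39, 99, 117, 143, 429
Sum = 1 + 3 + 9 + 11 + 13 + 33 + 39 + 99 + 117 + 143 + 429 = 897
897 < 1287 → deficient

s(1287) = 897 (deficient)


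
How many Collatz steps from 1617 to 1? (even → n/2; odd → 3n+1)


1617 → 4852 → 2426 → 1213 → 3640 → 1820 → 910 → 455 → 1366 → 683 → 2050 → 1025 → 3076 → 1538 → 769 → 2308 → 1154 → 577 → 1732 → 866 → 433 → 1300 → 650 → 325 → 976 → 488 → 244 → 122 → 61 → 184 → 92 → 46 → 23 → 70 → 35 → 106 → 53 → 160 → 80 → 40 → 20 → 10 → 5 → 16 → 8 → 4 → 2 → 1
Total steps = 47

47 steps


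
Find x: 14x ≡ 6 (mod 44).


GCD(14, 44) = 2 divides 6
Divide: 7x ≡ 3 (mod 22)
x ≡ 13 (mod 22)


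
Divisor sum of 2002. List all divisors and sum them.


Divisors of 2002: 1, 2, 7, 11, 13, 14, 22, 26, 77, 91, 143, 154, 182, 286, 1001, 2002
Sum = 1 + 2 + 7 + 11 + 13 + 14 + 22 + 26 + 77 + 91 + 143 + 154 + 182 + 286 + 1001 + 2002 = 4032

σ(2002) = 4032


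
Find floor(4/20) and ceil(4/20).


4/20 = 0.2000
floor = 0
ceil = 1

floor = 0, ceil = 1


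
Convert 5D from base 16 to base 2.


5D (base 16) = 93 (decimal)
93 (decimal) = 1011101 (base 2)


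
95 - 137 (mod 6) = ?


95 - 137 = -42
-42 mod 6 = 0


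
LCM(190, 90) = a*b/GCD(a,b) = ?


GCD(190, 90) = 10
LCM = 190*90/10 = 17100/10 = 1710

LCM = 1710


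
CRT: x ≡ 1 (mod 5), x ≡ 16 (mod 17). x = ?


M = 5*17 = 85
M1 = M/5 = 17, M2 = M/17 = 5
M1^(-1) mod 5 = 3, M2^(-1) mod 17 = 7
x = 1*17*3 + 16*5*7 = 611
611 mod 85 = 16
Check: 16 mod 5 = 1 ✓, 16 mod 17 = 16 ✓

x ≡ 16 (mod 85)


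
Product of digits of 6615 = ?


6 × 6 × 1 × 5 = 180


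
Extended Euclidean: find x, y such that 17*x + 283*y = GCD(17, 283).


Tabular extended Euclidean (each row: r = 17*s + 283*t):
r=17, s=1, t=0
r=283, s=0, t=1
q=0: r=17, s=1, t=0   [17*(1) + 283*(0) = 17]
q=16: r=11, s=-16, t=1   [17*(-16) + 283*(1) = 11]
q=1: r=6, s=17, t=-1   [17*(17) + 283*(-1) = 6]
q=1: r=5, s=-33, t=2   [17*(-33) + 283*(2) = 5]
q=1: r=1, s=50, t=-3   [17*(50) + 283*(-3) = 1]
q=5: r=0, s=-283, t=17   [17*(-283) + 283*(17) = 0]
GCD = 1; from the row with r=1: x=50, y=-3
Check: 17*(50) + 283*(-3) = 850 - 849 = 1

GCD = 1, x = 50, y = -3


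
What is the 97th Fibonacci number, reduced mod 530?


F(k) mod 530 for k=1..97:
1, 1, 2, 3, 5, 8, 13, 21, 34, 55, 89, 144, 233, 377, 80, 457, 7, 464, 471, 405, 346, 221, 37, 258, 295, 23, 318, 341, 129, 470, 69, 9, 78, 87, 165, 252, 417, 139, 26, 165, 191, 356, 17, 373, 390, 233, 93, 326, 419, 215, 104, 319, 423, 212, 105, 317, 422, 209, 101, 310, 411, 191, 72, 263, 335, 68, 403, 471, 344, 285, 99, 384, 483, 337, 290, 97, 387, 484, 341, 295, 106, 401, 507, 378, 355, 203, 28, 231, 259, 490, 219, 179, 398, 47, 445, 492, 407
F(97) mod 530 = 407


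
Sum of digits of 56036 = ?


5 + 6 + 0 + 3 + 6 = 20


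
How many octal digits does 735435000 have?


735435000 in base 8 = 5365354370
Number of digits = 10

10 digits (base 8)


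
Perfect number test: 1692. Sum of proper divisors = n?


Proper divisors of 1692: 1, 2, 3, 4, 6, 9, 12, 18, 36, 47, 94, 141, 188, 282, 423, 564, 846
Sum = 1 + 2 + 3 + 4 + 6 + 9 + 12 + 18 + 36 + 47 + 94 + 141 + 188 + 282 + 423 + 564 + 846 = 2676

No, 1692 is not perfect (2676 ≠ 1692)


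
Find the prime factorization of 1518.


1518 / 2 = 759
759 / 3 = 253
253 / 11 = 23
23 / 23 = 1
1518 = 2 × 3 × 11 × 23


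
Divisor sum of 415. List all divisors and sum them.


Divisors of 415: 1, 5, 83, 415
Sum = 1 + 5 + 83 + 415 = 504

σ(415) = 504


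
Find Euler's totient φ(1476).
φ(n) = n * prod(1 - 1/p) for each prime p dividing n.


1476 = 2^2 × 3^2 × 41
Prime factors: 2, 3, 41
φ(1476) = 1476 × (1-1/2) × (1-1/3) × (1-1/41)
= 1476 × 1/2 × 2/3 × 40/41 = 480

φ(1476) = 480


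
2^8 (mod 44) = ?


2^1 mod 44 = 2
2^2 mod 44 = 4
2^3 mod 44 = 8
2^4 mod 44 = 16
2^5 mod 44 = 32
2^6 mod 44 = 20
2^7 mod 44 = 40
2^8 mod 44 = 36


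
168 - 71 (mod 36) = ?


168 - 71 = 97
97 mod 36 = 25


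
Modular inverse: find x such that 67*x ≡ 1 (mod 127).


Use the extended Euclidean algorithm on (127, 67); each row r = 127*s + 67*t:
r=127, s=1, t=0
r=67, s=0, t=1
q=1: r=60, s=1, t=-1   [127*(1) + 67*(-1) = 60]
q=1: r=7, s=-1, t=2   [127*(-1) + 67*(2) = 7]
q=8: r=4, s=9, t=-17   [127*(9) + 67*(-17) = 4]
q=1: r=3, s=-10, t=19   [127*(-10) + 67*(19) = 3]
q=1: r=1, s=19, t=-36   [127*(19) + 67*(-36) = 1]
q=3: r=0, s=-67, t=127   [127*(-67) + 67*(127) = 0]
GCD = 1 with t = -36, so 67*(-36) ≡ 1 (mod 127)
Inverse = -36 mod 127 = 91
Check: 67 * 91 = 6097 ≡ 1 (mod 127)

67^(-1) ≡ 91 (mod 127)


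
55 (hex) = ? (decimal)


55 (base 16) = 85 (decimal)
85 (decimal) = 85 (base 10)


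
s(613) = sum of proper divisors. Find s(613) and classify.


Proper divisors: 1
Sum = 1 = 1
1 < 613 → deficient

s(613) = 1 (deficient)


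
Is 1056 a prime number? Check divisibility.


1056 / 2 = 528 (exact division)
1056 is NOT prime.

No, 1056 is not prime


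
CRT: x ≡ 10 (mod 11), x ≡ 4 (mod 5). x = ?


M = 11*5 = 55
M1 = M/11 = 5, M2 = M/5 = 11
M1^(-1) mod 11 = 9, M2^(-1) mod 5 = 1
x = 10*5*9 + 4*11*1 = 494
494 mod 55 = 54
Check: 54 mod 11 = 10 ✓, 54 mod 5 = 4 ✓

x ≡ 54 (mod 55)


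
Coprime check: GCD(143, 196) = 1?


Euclidean algorithm:
196 = 1 * 143 + 53
143 = 2 * 53 + 37
53 = 1 * 37 + 16
37 = 2 * 16 + 5
16 = 3 * 5 + 1
5 = 5 * 1 + 0
GCD(143, 196) = 1

Yes, coprime (GCD = 1)


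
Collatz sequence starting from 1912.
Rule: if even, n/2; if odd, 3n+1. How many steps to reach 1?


1912 → 956 → 478 → 239 → 718 → 359 → 1078 → 539 → 1618 → 809 → 2428 → 1214 → 607 → 1822 → 911 → 2734 → 1367 → 4102 → 2051 → 6154 → 3077 → 9232 → 4616 → 2308 → 1154 → 577 → 1732 → 866 → 433 → 1300 → 650 → 325 → 976 → 488 → 244 → 122 → 61 → 184 → 92 → 46 → 23 → 70 → 35 → 106 → 53 → 160 → 80 → 40 → 20 → 10 → 5 → 16 → 8 → 4 → 2 → 1
Total steps = 55

55 steps


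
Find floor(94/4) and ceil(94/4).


94/4 = 23.5000
floor = 23
ceil = 24

floor = 23, ceil = 24


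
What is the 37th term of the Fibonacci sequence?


Sequence: 1, 1, 2, 3, 5, 8, 13, 21, 34, 55, 89, 144, 233, 377, 610, 987, 1597, 2584, 4181, 6765, 10946, 17711, 28657, 46368, 75025, 121393, 196418, 317811, 514229, 832040, 1346269, 2178309, 3524578, 5702887, 9227465, 14930352, 24157817
F(37) = 24157817


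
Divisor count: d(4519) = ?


4519 = 4519^1
d(4519) = (1+1) = 2

2 divisors


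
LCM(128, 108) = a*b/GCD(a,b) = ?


GCD(128, 108) = 4
LCM = 128*108/4 = 13824/4 = 3456

LCM = 3456


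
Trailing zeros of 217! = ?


floor(217/5) = 43
floor(217/25) = 8
floor(217/125) = 1
Total = 52

52 trailing zeros


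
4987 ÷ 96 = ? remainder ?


4987 = 96 * 51 + 91
Check: 4896 + 91 = 4987

q = 51, r = 91


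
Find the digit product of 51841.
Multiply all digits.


5 × 1 × 8 × 4 × 1 = 160


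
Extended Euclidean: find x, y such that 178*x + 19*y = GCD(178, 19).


Tabular extended Euclidean (each row: r = 178*s + 19*t):
r=178, s=1, t=0
r=19, s=0, t=1
q=9: r=7, s=1, t=-9   [178*(1) + 19*(-9) = 7]
q=2: r=5, s=-2, t=19   [178*(-2) + 19*(19) = 5]
q=1: r=2, s=3, t=-28   [178*(3) + 19*(-28) = 2]
q=2: r=1, s=-8, t=75   [178*(-8) + 19*(75) = 1]
q=2: r=0, s=19, t=-178   [178*(19) + 19*(-178) = 0]
GCD = 1; from the row with r=1: x=-8, y=75
Check: 178*(-8) + 19*(75) = -1424 + 1425 = 1

GCD = 1, x = -8, y = 75


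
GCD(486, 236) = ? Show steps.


486 = 2 * 236 + 14
236 = 16 * 14 + 12
14 = 1 * 12 + 2
12 = 6 * 2 + 0
GCD = 2


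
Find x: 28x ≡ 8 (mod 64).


GCD(28, 64) = 4 divides 8
Divide: 7x ≡ 2 (mod 16)
x ≡ 14 (mod 16)


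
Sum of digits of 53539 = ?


5 + 3 + 5 + 3 + 9 = 25


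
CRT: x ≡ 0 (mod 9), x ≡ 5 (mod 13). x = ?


M = 9*13 = 117
M1 = M/9 = 13, M2 = M/13 = 9
M1^(-1) mod 9 = 7, M2^(-1) mod 13 = 3
x = 0*13*7 + 5*9*3 = 135
135 mod 117 = 18
Check: 18 mod 9 = 0 ✓, 18 mod 13 = 5 ✓

x ≡ 18 (mod 117)


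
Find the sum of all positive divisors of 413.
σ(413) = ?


Divisors of 413: 1, 7, 59, 413
Sum = 1 + 7 + 59 + 413 = 480

σ(413) = 480


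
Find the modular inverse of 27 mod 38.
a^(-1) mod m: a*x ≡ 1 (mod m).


Use the extended Euclidean algorithm on (38, 27); each row r = 38*s + 27*t:
r=38, s=1, t=0
r=27, s=0, t=1
q=1: r=11, s=1, t=-1   [38*(1) + 27*(-1) = 11]
q=2: r=5, s=-2, t=3   [38*(-2) + 27*(3) = 5]
q=2: r=1, s=5, t=-7   [38*(5) + 27*(-7) = 1]
q=5: r=0, s=-27, t=38   [38*(-27) + 27*(38) = 0]
GCD = 1 with t = -7, so 27*(-7) ≡ 1 (mod 38)
Inverse = -7 mod 38 = 31
Check: 27 * 31 = 837 ≡ 1 (mod 38)

27^(-1) ≡ 31 (mod 38)


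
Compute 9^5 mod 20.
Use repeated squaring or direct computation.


9^1 mod 20 = 9
9^2 mod 20 = 1
9^3 mod 20 = 9
9^4 mod 20 = 1
9^5 mod 20 = 9


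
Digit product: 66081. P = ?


6 × 6 × 0 × 8 × 1 = 0


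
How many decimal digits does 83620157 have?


83620157 has 8 digits in base 10
floor(log10(83620157)) + 1 = floor(7.9223) + 1 = 8

8 digits (base 10)


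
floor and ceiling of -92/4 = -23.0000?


-92/4 = -23.0000
floor = -23
ceil = -23

floor = -23, ceil = -23


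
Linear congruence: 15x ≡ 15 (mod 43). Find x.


GCD(15, 43) = 1, unique solution
a^(-1) mod 43 = 23
x = 23 * 15 mod 43 = 1

x ≡ 1 (mod 43)


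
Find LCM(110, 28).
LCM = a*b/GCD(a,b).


GCD(110, 28) = 2
LCM = 110*28/2 = 3080/2 = 1540

LCM = 1540


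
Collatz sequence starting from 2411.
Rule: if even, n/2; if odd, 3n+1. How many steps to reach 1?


2411 → 7234 → 3617 → 10852 → 5426 → 2713 → 8140 → 4070 → 2035 → 6106 → 3053 → 9160 → 4580 → 2290 → 1145 → 3436 → 1718 → 859 → 2578 → 1289 → 3868 → 1934 → 967 → 2902 → 1451 → 4354 → 2177 → 6532 → 3266 → 1633 → 4900 → 2450 → 1225 → 3676 → 1838 → 919 → 2758 → 1379 → 4138 → 2069 → 6208 → 3104 → 1552 → 776 → 388 → 194 → 97 → 292 → 146 → 73 → 220 → 110 → 55 → 166 → 83 → 250 → 125 → 376 → 188 → 94 → 47 → 142 → 71 → 214 → 107 → 322 → 161 → 484 → 242 → 121 → 364 → 182 → 91 → 274 → 137 → 412 → 206 → 103 → 310 → 155 → 466 → 233 → 700 → 350 → 175 → 526 → 263 → 790 → 395 → 1186 → 593 → 1780 → 890 → 445 → 1336 → 668 → 334 → 167 → 502 → 251 → 754 → 377 → 1132 → 566 → 283 → 850 → 425 → 1276 → 638 → 319 → 958 → 479 → 1438 → 719 → 2158 → 1079 → 3238 → 1619 → 4858 → 2429 → 7288 → 3644 → 1822 → 911 → 2734 → 1367 → 4102 → 2051 → 6154 → 3077 → 9232 → 4616 → 2308 → 1154 → 577 → 1732 → 866 → 433 → 1300 → 650 → 325 → 976 → 488 → 244 → 122 → 61 → 184 → 92 → 46 → 23 → 70 → 35 → 106 → 53 → 160 → 80 → 40 → 20 → 10 → 5 → 16 → 8 → 4 → 2 → 1
Total steps = 164

164 steps


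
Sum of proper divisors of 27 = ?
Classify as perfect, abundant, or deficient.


Proper divisors: 1, 3, 9
Sum = 1 + 3 + 9 = 13
13 < 27 → deficient

s(27) = 13 (deficient)


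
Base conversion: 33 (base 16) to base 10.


33 (base 16) = 51 (decimal)
51 (decimal) = 51 (base 10)


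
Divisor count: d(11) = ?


11 = 11^1
d(11) = (1+1) = 2

2 divisors


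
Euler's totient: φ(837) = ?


837 = 3^3 × 31
Prime factors: 3, 31
φ(837) = 837 × (1-1/3) × (1-1/31)
= 837 × 2/3 × 30/31 = 540

φ(837) = 540


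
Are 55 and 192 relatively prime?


Euclidean algorithm:
192 = 3 * 55 + 27
55 = 2 * 27 + 1
27 = 27 * 1 + 0
GCD(55, 192) = 1

Yes, coprime (GCD = 1)


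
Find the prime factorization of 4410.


4410 / 2 = 2205
2205 / 3 = 735
735 / 3 = 245
245 / 5 = 49
49 / 7 = 7
7 / 7 = 1
4410 = 2 × 3^2 × 5 × 7^2


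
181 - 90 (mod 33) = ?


181 - 90 = 91
91 mod 33 = 25


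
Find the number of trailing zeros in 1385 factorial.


floor(1385/5) = 277
floor(1385/25) = 55
floor(1385/125) = 11
floor(1385/625) = 2
Total = 345

345 trailing zeros


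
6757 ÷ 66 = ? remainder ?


6757 = 66 * 102 + 25
Check: 6732 + 25 = 6757

q = 102, r = 25


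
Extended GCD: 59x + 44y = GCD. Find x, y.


Tabular extended Euclidean (each row: r = 59*s + 44*t):
r=59, s=1, t=0
r=44, s=0, t=1
q=1: r=15, s=1, t=-1   [59*(1) + 44*(-1) = 15]
q=2: r=14, s=-2, t=3   [59*(-2) + 44*(3) = 14]
q=1: r=1, s=3, t=-4   [59*(3) + 44*(-4) = 1]
q=14: r=0, s=-44, t=59   [59*(-44) + 44*(59) = 0]
GCD = 1; from the row with r=1: x=3, y=-4
Check: 59*(3) + 44*(-4) = 177 - 176 = 1

GCD = 1, x = 3, y = -4


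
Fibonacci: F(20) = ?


Sequence: 1, 1, 2, 3, 5, 8, 13, 21, 34, 55, 89, 144, 233, 377, 610, 987, 1597, 2584, 4181, 6765
F(20) = 6765


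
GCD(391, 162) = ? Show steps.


391 = 2 * 162 + 67
162 = 2 * 67 + 28
67 = 2 * 28 + 11
28 = 2 * 11 + 6
11 = 1 * 6 + 5
6 = 1 * 5 + 1
5 = 5 * 1 + 0
GCD = 1
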